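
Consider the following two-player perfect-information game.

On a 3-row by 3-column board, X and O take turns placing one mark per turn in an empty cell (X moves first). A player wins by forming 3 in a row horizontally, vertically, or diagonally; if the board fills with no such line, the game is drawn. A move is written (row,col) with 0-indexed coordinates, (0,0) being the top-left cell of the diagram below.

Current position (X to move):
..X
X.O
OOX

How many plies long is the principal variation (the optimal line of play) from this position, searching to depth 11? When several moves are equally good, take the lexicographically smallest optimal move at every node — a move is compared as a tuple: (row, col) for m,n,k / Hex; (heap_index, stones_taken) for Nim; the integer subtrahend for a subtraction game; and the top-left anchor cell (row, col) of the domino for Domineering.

PV length from [..X/X.O/OOX]: 3 plies

p1 X@[..X/X.O/OOX]: (0,0)[X.X/X.O/OOX]+1* (0,1)[.XX/X.O/OOX]+0 (1,1)[..X/XXO/OOX]+0
p2 O@[X.X/X.O/OOX]: (0,1)[XOX/X.O/OOX]-1* (1,1)[X.X/XOO/OOX]-1
p3 X@[XOX/X.O/OOX]: (1,1)[XOX/XXO/OOX]+1*
p4 O@[XOX/XXO/OOX] terminal -1; root [..X/X.O/OOX] d11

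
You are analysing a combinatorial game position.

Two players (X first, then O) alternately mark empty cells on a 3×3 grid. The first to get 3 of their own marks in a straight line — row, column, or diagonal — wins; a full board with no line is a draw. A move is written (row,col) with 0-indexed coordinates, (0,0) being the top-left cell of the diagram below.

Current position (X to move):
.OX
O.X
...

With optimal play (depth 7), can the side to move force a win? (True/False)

[.OX/O.X/...] X move#1: (0,0):+0/XOX/O.X/..., (1,1):+1/.OX/OXX/...*, (2,0):+1/.OX/O.X/X.., (2,1):+0/.OX/O.X/.X., (2,2):+1/.OX/O.X/..X
[.OX/OXX/...] O move#2: (0,0):-1/OOX/OXX/...*, (2,0):-1/.OX/OXX/O.., (2,1):-1/.OX/OXX/.O., (2,2):-1/.OX/OXX/..O
[OOX/OXX/...] X move#3: (2,0):+1/OOX/OXX/X..*, (2,1):-1/OOX/OXX/.X., (2,2):+1/OOX/OXX/..X
[OOX/OXX/X..] end (terminal -1, O#4); searched .OX/O.X/... to 7

X winning at [.OX/O.X/...]: True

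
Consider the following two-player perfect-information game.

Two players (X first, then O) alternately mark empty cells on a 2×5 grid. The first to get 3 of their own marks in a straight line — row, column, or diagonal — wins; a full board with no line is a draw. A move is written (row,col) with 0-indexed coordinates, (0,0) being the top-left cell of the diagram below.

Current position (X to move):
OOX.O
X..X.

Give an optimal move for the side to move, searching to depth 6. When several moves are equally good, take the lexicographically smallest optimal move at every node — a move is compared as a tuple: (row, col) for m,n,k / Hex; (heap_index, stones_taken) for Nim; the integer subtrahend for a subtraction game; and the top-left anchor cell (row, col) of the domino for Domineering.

X's best at [OOX.O/X..X.]: (1,2)

ply 1, X at OOX.O/X..X. | (0,3)=+0→OOXXO/X..X.; (1,1)=+0→OOX.O/XX.X.; (1,2)=+1→OOX.O/X.XX.*; (1,4)=+0→OOX.O/X..XX
ply 2, O at OOX.O/X.XX. | (0,3)=-1→OOXOO/X.XX.*; (1,1)=-1→OOX.O/XOXX.; (1,4)=-1→OOX.O/X.XXO
ply 3, X at OOXOO/X.XX. | (1,1)=+1→OOXOO/XXXX.*; (1,4)=+1→OOXOO/X.XXX
ply 4: OOXOO/XXXX. is terminal -1 (O); from OOX.O/X..X. depth 6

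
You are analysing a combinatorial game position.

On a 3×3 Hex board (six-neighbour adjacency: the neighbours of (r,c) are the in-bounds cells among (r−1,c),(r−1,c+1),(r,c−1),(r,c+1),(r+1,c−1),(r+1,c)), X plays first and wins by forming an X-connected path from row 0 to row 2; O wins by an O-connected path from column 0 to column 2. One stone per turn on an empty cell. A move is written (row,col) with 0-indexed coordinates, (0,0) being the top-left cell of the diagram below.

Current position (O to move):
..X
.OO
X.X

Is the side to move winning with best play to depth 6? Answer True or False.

O winning at [..X/.OO/X.X]: True

[..X/.OO/X.X] O move#1: (0,0):+1/O.X/.OO/X.X*, (0,1):+1/.OX/.OO/X.X, (1,0):+1/..X/OOO/X.X, (2,1):-1/..X/.OO/XOX
[O.X/.OO/X.X] X move#2: (0,1):-1/OXX/.OO/X.X*, (1,0):-1/O.X/XOO/X.X, (2,1):-1/O.X/.OO/XXX
[OXX/.OO/X.X] O move#3: (1,0):+1/OXX/OOO/X.X*, (2,1):-1/OXX/.OO/XOX
[OXX/OOO/X.X] end (terminal -1, X#4); searched ..X/.OO/X.X to 6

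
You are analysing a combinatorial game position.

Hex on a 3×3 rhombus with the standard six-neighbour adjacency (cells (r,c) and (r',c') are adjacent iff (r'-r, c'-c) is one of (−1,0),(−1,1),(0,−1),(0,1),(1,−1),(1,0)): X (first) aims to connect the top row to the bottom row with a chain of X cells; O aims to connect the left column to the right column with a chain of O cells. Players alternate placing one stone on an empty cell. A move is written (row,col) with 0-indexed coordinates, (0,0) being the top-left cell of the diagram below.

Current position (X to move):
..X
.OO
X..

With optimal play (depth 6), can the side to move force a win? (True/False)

X winning at [..X/.OO/X..]: True

[..X/.OO/X..] X move#1: (0,0):-1/X.X/.OO/X.., (0,1):-1/.XX/.OO/X.., (1,0):+1/..X/XOO/X..*, (2,1):-1/..X/.OO/XX., (2,2):-1/..X/.OO/X.X
[..X/XOO/X..] O move#2: (0,0):-1/O.X/XOO/X..*, (0,1):-1/.OX/XOO/X.., (2,1):-1/..X/XOO/XO., (2,2):-1/..X/XOO/X.O
[O.X/XOO/X..] X move#3: (0,1):+1/OXX/XOO/X..*, (2,1):-1/O.X/XOO/XX., (2,2):-1/O.X/XOO/X.X
[OXX/XOO/X..] end (terminal -1, O#4); searched ..X/.OO/X.. to 6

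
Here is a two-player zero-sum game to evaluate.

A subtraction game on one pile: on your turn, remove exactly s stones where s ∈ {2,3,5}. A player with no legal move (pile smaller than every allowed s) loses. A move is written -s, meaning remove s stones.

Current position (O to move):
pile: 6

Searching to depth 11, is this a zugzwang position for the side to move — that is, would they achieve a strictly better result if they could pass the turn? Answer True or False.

ply 1, O at 6 | -2=-1→4; -3=-1→3; -5=+1→1*
ply 2: 1 is terminal -1 (X); from 6 depth 11
if O skipped the turn, X would face:
~ ply 1, X at 6 | -2=-1→4; -3=-1→3; -5=+1→1*
~ ply 2: 1 is terminal -1 (O); from 6 depth 11
compare (O): move=+1 vs pass=-1

zugzwang(6, O) = False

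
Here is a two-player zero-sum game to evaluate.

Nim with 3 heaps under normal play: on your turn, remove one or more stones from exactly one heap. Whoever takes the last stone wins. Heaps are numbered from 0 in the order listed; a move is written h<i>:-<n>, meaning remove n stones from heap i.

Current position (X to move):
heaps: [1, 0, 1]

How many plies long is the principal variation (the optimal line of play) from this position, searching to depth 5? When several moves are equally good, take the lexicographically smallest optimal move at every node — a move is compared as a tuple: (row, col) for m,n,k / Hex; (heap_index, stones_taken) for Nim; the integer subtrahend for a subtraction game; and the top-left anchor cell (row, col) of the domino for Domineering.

ply 1, X at (1,0,1) | h0:-1=-1→(0,0,1)*; h2:-1=-1→(1,0,0)
ply 2, O at (0,0,1) | h2:-1=+1→(0,0,0)*
ply 3: (0,0,0) is terminal -1 (X); from (1,0,1) depth 5

PV length from [(1,0,1)]: 2 plies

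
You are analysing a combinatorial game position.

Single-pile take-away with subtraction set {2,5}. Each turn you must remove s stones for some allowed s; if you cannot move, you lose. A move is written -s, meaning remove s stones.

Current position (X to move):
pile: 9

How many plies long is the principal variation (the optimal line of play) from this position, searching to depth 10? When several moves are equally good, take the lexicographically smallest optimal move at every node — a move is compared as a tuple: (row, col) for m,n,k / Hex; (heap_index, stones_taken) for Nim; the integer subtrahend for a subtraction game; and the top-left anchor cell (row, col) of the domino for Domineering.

PV length from [9]: 3 plies

[9] X move#1: -2:+1/7*, -5:+1/4
[7] O move#2: -2:-1/5*, -5:-1/2
[5] X move#3: -2:-1/3, -5:+1/0*
[0] end (terminal -1, O#4); searched 9 to 10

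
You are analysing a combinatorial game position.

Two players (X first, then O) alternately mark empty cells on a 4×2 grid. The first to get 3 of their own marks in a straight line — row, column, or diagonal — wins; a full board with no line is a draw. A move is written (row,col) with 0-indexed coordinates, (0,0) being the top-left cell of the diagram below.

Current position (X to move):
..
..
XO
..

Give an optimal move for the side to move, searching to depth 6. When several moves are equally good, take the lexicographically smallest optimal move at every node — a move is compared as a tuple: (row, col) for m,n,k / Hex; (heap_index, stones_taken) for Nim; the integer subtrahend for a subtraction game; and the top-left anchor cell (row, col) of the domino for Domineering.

X's best at [../../XO/..]: (1,0)

p1 X@[../../XO/..]: (0,0)[X./../XO/..]+0 (0,1)[.X/../XO/..]+0 (1,0)[../X./XO/..]+1* (1,1)[../.X/XO/..]+0 (3,0)[../../XO/X.]+0 (3,1)[../../XO/.X]+0
p2 O@[../X./XO/..]: (0,0)[O./X./XO/..]-1* (0,1)[.O/X./XO/..]-1 (1,1)[../XO/XO/..]-1 (3,0)[../X./XO/O.]-1 (3,1)[../X./XO/.O]-1
p3 X@[O./X./XO/..]: (0,1)[OX/X./XO/..]+0 (1,1)[O./XX/XO/..]+0 (3,0)[O./X./XO/X.]+1* (3,1)[O./X./XO/.X]+0
p4 O@[O./X./XO/X.] terminal -1; root [../../XO/..] d6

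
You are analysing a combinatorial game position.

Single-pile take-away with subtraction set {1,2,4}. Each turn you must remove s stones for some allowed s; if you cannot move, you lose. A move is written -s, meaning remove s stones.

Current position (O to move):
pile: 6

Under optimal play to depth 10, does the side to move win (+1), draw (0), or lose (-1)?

value(6, O) = -1

[6] O move#1: -1:-1/5*, -2:-1/4, -4:-1/2
[5] X move#2: -1:-1/4, -2:+1/3*, -4:-1/1
[3] O move#3: -1:-1/2*, -2:-1/1
[2] X move#4: -1:-1/1, -2:+1/0*
[0] end (terminal -1, O#5); searched 6 to 10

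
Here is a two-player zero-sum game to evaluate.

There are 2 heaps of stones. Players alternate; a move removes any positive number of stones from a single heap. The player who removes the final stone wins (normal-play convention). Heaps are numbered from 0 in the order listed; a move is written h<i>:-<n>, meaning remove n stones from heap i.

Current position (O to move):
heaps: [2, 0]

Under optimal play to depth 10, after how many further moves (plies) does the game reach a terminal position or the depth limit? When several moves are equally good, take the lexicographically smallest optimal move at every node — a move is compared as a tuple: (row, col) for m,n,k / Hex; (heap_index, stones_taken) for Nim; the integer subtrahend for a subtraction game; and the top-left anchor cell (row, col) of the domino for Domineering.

[(2,0)] O move#1: h0:-1:-1/(1,0), h0:-2:+1/(0,0)*
[(0,0)] end (terminal -1, X#2); searched (2,0) to 10

PV length from [(2,0)]: 1 ply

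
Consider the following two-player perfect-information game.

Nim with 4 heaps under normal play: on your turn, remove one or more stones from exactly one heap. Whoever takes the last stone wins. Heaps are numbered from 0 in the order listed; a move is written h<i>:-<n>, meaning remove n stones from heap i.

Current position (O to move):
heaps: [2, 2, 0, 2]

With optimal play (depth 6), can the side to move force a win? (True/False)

p1 O@[(2,2,0,2)]: h0:-1[(1,2,0,2)]-1 h0:-2[(0,2,0,2)]+1* h1:-1[(2,1,0,2)]-1 h1:-2[(2,0,0,2)]+1 h3:-1[(2,2,0,1)]-1 h3:-2[(2,2,0,0)]+1
p2 X@[(0,2,0,2)]: h1:-1[(0,1,0,2)]-1* h1:-2[(0,0,0,2)]-1 h3:-1[(0,2,0,1)]-1 h3:-2[(0,2,0,0)]-1
p3 O@[(0,1,0,2)]: h1:-1[(0,0,0,2)]-1 h3:-1[(0,1,0,1)]+1* h3:-2[(0,1,0,0)]-1
p4 X@[(0,1,0,1)]: h1:-1[(0,0,0,1)]-1* h3:-1[(0,1,0,0)]-1
p5 O@[(0,0,0,1)]: h3:-1[(0,0,0,0)]+1*
p6 X@[(0,0,0,0)] terminal -1; root [(2,2,0,2)] d6

O winning at [(2,2,0,2)]: True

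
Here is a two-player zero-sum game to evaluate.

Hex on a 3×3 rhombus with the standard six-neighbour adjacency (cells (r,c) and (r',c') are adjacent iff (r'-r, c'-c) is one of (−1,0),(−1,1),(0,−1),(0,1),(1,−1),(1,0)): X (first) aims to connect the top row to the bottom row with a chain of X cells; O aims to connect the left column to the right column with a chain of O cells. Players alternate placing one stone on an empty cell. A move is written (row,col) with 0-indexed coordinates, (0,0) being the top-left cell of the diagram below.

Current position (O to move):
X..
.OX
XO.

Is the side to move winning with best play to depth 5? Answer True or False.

O winning at [X../.OX/XO.]: True

p1 O@[X../.OX/XO.]: (0,1)[XO./.OX/XO.]-1 (0,2)[X.O/.OX/XO.]-1 (1,0)[X../OOX/XO.]+1* (2,2)[X../.OX/XOO]-1
p2 X@[X../OOX/XO.]: (0,1)[XX./OOX/XO.]-1* (0,2)[X.X/OOX/XO.]-1 (2,2)[X../OOX/XOX]-1
p3 O@[XX./OOX/XO.]: (0,2)[XXO/OOX/XO.]+1* (2,2)[XX./OOX/XOO]+1
p4 X@[XXO/OOX/XO.] terminal -1; root [X../.OX/XO.] d5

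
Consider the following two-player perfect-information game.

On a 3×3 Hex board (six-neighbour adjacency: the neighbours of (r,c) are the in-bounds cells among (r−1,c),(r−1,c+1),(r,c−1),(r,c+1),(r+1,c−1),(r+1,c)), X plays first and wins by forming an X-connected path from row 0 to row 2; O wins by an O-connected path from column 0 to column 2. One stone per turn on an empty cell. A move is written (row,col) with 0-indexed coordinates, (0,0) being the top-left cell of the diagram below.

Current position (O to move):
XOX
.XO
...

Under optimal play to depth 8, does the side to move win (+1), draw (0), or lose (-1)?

p1 O@[XOX/.XO/...]: (1,0)[XOX/OXO/...]-1* (2,0)[XOX/.XO/O..]-1 (2,1)[XOX/.XO/.O.]-1 (2,2)[XOX/.XO/..O]-1
p2 X@[XOX/OXO/...]: (2,0)[XOX/OXO/X..]+1* (2,1)[XOX/OXO/.X.]+1 (2,2)[XOX/OXO/..X]+1
p3 O@[XOX/OXO/X..] terminal -1; root [XOX/.XO/...] d8

value(XOX/.XO/..., O) = -1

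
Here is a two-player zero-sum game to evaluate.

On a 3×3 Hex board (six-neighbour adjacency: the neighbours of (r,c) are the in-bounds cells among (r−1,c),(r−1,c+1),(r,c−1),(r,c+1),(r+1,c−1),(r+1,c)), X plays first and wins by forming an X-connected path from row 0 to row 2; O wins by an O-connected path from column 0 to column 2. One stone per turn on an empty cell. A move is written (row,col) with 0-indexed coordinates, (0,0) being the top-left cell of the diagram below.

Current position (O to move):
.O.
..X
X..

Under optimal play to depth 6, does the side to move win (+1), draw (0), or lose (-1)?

value(.O./..X/X.., O) = +1

ply 1, O at .O./..X/X.. | (0,0)=-1→OO./..X/X..; (0,2)=+1→.OO/..X/X..*; (1,0)=-1→.O./O.X/X..; (1,1)=-1→.O./.OX/X..; (2,1)=-1→.O./..X/XO.; (2,2)=-1→.O./..X/X.O
ply 2, X at .OO/..X/X.. | (0,0)=-1→XOO/..X/X..*; (1,0)=-1→.OO/X.X/X..; (1,1)=-1→.OO/.XX/X..; (2,1)=-1→.OO/..X/XX.; (2,2)=-1→.OO/..X/X.X
ply 3, O at XOO/..X/X.. | (1,0)=+1→XOO/O.X/X..*; (1,1)=-1→XOO/.OX/X..; (2,1)=-1→XOO/..X/XO.; (2,2)=-1→XOO/..X/X.O
ply 4: XOO/O.X/X.. is terminal -1 (X); from .O./..X/X.. depth 6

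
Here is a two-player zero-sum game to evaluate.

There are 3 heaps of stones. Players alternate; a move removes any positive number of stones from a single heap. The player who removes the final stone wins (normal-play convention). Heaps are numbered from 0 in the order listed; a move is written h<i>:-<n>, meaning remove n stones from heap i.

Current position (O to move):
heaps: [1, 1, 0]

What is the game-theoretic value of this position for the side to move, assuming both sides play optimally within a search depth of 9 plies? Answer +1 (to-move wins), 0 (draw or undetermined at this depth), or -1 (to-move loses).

p1 O@[(1,1,0)]: h0:-1[(0,1,0)]-1* h1:-1[(1,0,0)]-1
p2 X@[(0,1,0)]: h1:-1[(0,0,0)]+1*
p3 O@[(0,0,0)] terminal -1; root [(1,1,0)] d9

value((1,1,0), O) = -1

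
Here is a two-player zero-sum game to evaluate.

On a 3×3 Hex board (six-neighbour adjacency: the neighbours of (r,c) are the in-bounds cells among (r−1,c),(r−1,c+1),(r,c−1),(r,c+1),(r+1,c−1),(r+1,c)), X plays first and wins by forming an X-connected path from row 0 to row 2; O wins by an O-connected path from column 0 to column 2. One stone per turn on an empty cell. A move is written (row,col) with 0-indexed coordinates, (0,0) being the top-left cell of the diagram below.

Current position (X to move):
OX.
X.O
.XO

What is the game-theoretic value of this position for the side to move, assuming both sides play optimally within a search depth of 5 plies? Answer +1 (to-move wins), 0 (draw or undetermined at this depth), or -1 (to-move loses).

ply 1, X at OX./X.O/.XO | (0,2)=+1→OXX/X.O/.XO*; (1,1)=+1→OX./XXO/.XO; (2,0)=+1→OX./X.O/XXO
ply 2, O at OXX/X.O/.XO | (1,1)=-1→OXX/XOO/.XO*; (2,0)=-1→OXX/X.O/OXO
ply 3, X at OXX/XOO/.XO | (2,0)=+1→OXX/XOO/XXO*
ply 4: OXX/XOO/XXO is terminal -1 (O); from OX./X.O/.XO depth 5

value(OX./X.O/.XO, X) = +1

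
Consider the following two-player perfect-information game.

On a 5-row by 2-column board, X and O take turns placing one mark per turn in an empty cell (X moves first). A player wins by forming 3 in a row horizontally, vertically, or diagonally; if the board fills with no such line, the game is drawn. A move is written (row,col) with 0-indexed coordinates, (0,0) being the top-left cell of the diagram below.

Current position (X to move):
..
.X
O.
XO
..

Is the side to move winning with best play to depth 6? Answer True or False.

X winning at [../.X/O./XO/..]: False

ply 1, X at ../.X/O./XO/.. | (0,0)=+0→X./.X/O./XO/..*; (0,1)=+0→.X/.X/O./XO/..; (1,0)=+0→../XX/O./XO/..; (2,1)=+0→../.X/OX/XO/..; (4,0)=+0→../.X/O./XO/X.; (4,1)=+0→../.X/O./XO/.X
ply 2, O at X./.X/O./XO/.. | (0,1)=+0→XO/.X/O./XO/..*; (1,0)=+0→X./OX/O./XO/..; (2,1)=+0→X./.X/OO/XO/..; (4,0)=+0→X./.X/O./XO/O.; (4,1)=+0→X./.X/O./XO/.O
ply 3, X at XO/.X/O./XO/.. | (1,0)=+0→XO/XX/O./XO/..*; (2,1)=+0→XO/.X/OX/XO/..; (4,0)=+0→XO/.X/O./XO/X.; (4,1)=+0→XO/.X/O./XO/.X
ply 4, O at XO/XX/O./XO/.. | (2,1)=+0→XO/XX/OO/XO/..*; (4,0)=+0→XO/XX/O./XO/O.; (4,1)=+0→XO/XX/O./XO/.O
ply 5, X at XO/XX/OO/XO/.. | (4,0)=-1→XO/XX/OO/XO/X.; (4,1)=+0→XO/XX/OO/XO/.X*
ply 6, O at XO/XX/OO/XO/.X | (4,0)=+0→XO/XX/OO/XO/OX*
ply 7: XO/XX/OO/XO/OX is terminal +0 (X); from ../.X/O./XO/.. depth 6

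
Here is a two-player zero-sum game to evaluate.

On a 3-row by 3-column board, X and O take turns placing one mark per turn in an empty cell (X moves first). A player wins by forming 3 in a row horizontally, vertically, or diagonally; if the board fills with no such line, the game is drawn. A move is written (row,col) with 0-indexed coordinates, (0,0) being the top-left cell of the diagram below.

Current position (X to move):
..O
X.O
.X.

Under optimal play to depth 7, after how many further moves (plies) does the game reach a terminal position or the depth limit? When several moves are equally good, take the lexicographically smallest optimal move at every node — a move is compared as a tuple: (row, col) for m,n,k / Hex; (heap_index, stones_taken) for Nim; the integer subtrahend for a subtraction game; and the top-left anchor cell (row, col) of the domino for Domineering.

PV length from [..O/X.O/.X.]: 5 plies

ply 1, X at ..O/X.O/.X. | (0,0)=-1→X.O/X.O/.X.; (0,1)=-1→.XO/X.O/.X.; (1,1)=-1→..O/XXO/.X.; (2,0)=-1→..O/X.O/XX.; (2,2)=+1→..O/X.O/.XX*
ply 2, O at ..O/X.O/.XX | (0,0)=-1→O.O/X.O/.XX*; (0,1)=-1→.OO/X.O/.XX; (1,1)=-1→..O/XOO/.XX; (2,0)=-1→..O/X.O/OXX
ply 3, X at O.O/X.O/.XX | (0,1)=+1→OXO/X.O/.XX*; (1,1)=-1→O.O/XXO/.XX; (2,0)=+1→O.O/X.O/XXX
ply 4, O at OXO/X.O/.XX | (1,1)=-1→OXO/XOO/.XX*; (2,0)=-1→OXO/X.O/OXX
ply 5, X at OXO/XOO/.XX | (2,0)=+1→OXO/XOO/XXX*
ply 6: OXO/XOO/XXX is terminal -1 (O); from ..O/X.O/.X. depth 7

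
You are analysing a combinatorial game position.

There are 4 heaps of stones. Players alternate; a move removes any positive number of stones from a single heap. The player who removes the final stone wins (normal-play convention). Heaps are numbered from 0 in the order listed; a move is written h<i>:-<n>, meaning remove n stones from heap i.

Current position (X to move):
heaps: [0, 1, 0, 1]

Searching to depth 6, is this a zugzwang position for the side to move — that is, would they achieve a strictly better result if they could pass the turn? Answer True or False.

ply 1, X at (0,1,0,1) | h1:-1=-1→(0,0,0,1)*; h3:-1=-1→(0,1,0,0)
ply 2, O at (0,0,0,1) | h3:-1=+1→(0,0,0,0)*
ply 3: (0,0,0,0) is terminal -1 (X); from (0,1,0,1) depth 6
pass branch (O moves first from the same position):
  | ply 1, O at (0,1,0,1) | h1:-1=-1→(0,0,0,1)*; h3:-1=-1→(0,1,0,0)
  | ply 2, X at (0,0,0,1) | h3:-1=+1→(0,0,0,0)*
  | ply 3: (0,0,0,0) is terminal -1 (O); from (0,1,0,1) depth 6
X moving scores -1; X passing scores +1

zugzwang((0,1,0,1), X) = True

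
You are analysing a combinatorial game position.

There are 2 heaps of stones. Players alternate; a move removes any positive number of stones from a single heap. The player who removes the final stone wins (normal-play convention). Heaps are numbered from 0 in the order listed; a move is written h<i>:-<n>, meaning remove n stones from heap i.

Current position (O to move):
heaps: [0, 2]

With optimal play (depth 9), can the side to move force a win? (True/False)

[(0,2)] O move#1: h1:-1:-1/(0,1), h1:-2:+1/(0,0)*
[(0,0)] end (terminal -1, X#2); searched (0,2) to 9

O winning at [(0,2)]: True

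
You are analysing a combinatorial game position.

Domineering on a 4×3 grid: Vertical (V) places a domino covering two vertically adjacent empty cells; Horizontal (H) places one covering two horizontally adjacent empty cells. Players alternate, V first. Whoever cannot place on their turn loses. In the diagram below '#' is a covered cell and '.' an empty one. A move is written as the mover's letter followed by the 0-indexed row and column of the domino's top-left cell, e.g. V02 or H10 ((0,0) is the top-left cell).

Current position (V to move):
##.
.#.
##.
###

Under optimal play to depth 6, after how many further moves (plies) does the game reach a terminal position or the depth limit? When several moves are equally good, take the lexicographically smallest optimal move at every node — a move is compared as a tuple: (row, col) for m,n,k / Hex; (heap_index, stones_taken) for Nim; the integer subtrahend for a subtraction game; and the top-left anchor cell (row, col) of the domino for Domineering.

PV length from [##./.#./##./###]: 1 ply

ply 1, V at ##./.#./##./### | V02=+1→###/.##/##./###*; V12=+1→##./.##/###/###
ply 2: ###/.##/##./### is terminal -1 (H); from ##./.#./##./### depth 6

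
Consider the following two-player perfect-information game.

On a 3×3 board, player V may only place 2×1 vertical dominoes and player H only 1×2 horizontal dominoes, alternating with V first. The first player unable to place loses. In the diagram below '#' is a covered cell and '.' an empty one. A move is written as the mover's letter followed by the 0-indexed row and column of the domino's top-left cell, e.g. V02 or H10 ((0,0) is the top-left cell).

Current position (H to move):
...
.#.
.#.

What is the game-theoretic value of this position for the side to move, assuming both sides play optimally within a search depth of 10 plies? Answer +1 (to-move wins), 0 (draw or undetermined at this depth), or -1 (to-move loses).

value(.../.#./.#., H) = -1

[.../.#./.#.] H move#1: H00:-1/##./.#./.#.*, H01:-1/.##/.#./.#.
[##./.#./.#.] V move#2: V02:+1/###/.##/.#.*, V10:+1/##./##./##., V12:+1/##./.##/.##
[###/.##/.#.] end (terminal -1, H#3); searched .../.#./.#. to 10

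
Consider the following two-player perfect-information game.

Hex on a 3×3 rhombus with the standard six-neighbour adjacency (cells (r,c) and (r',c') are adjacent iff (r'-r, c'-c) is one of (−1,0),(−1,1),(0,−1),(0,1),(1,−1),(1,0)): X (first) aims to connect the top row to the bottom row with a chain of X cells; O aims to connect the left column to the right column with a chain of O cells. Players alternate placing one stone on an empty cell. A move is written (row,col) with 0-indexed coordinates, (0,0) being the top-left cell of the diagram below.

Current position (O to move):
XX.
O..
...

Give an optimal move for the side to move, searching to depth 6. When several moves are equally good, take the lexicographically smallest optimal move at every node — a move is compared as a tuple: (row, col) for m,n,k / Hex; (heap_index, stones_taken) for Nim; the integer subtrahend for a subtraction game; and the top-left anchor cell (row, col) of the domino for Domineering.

O's best at [XX./O../...]: (1,1)

p1 O@[XX./O../...]: (0,2)[XXO/O../...]-1 (1,1)[XX./OO./...]+1* (1,2)[XX./O.O/...]-1 (2,0)[XX./O../O..]-1 (2,1)[XX./O../.O.]+1 (2,2)[XX./O../..O]-1
p2 X@[XX./OO./...]: (0,2)[XXX/OO./...]-1* (1,2)[XX./OOX/...]-1 (2,0)[XX./OO./X..]-1 (2,1)[XX./OO./.X.]-1 (2,2)[XX./OO./..X]-1
p3 O@[XXX/OO./...]: (1,2)[XXX/OOO/...]+1* (2,0)[XXX/OO./O..]-1 (2,1)[XXX/OO./.O.]+1 (2,2)[XXX/OO./..O]+1
p4 X@[XXX/OOO/...] terminal -1; root [XX./O../...] d6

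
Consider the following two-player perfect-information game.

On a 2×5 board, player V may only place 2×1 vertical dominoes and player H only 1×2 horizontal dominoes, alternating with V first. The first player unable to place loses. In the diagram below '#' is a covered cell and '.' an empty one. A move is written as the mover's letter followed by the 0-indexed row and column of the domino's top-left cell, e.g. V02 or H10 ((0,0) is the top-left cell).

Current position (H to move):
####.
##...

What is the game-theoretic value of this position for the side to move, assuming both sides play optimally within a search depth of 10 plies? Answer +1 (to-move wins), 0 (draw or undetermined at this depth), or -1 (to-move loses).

ply 1, H at ####./##... | H12=-1→####./####.; H13=+1→####./##.##*
ply 2: ####./##.## is terminal -1 (V); from ####./##... depth 10

value(####./##..., H) = +1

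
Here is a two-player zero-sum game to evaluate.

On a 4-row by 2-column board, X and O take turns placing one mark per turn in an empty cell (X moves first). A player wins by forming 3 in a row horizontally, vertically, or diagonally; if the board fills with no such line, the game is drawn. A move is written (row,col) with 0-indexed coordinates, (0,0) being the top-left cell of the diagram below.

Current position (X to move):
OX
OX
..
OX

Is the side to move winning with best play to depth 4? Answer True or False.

[OX/OX/../OX] X move#1: (2,0):+0/OX/OX/X./OX, (2,1):+1/OX/OX/.X/OX*
[OX/OX/.X/OX] end (terminal -1, O#2); searched OX/OX/../OX to 4

X winning at [OX/OX/../OX]: True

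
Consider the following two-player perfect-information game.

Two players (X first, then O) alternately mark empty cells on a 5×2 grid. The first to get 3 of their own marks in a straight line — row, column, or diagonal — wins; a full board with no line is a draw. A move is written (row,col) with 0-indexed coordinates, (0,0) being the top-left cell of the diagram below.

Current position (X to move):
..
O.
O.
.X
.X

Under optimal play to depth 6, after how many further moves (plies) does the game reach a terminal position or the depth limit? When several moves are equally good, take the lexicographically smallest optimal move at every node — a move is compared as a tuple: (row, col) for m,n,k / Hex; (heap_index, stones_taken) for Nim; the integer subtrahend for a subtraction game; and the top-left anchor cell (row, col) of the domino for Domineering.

PV length from [../O./O./.X/.X]: 1 ply

ply 1, X at ../O./O./.X/.X | (0,0)=-1→X./O./O./.X/.X; (0,1)=-1→.X/O./O./.X/.X; (1,1)=-1→../OX/O./.X/.X; (2,1)=+1→../O./OX/.X/.X*; (3,0)=-1→../O./O./XX/.X; (4,0)=-1→../O./O./.X/XX
ply 2: ../O./OX/.X/.X is terminal -1 (O); from ../O./O./.X/.X depth 6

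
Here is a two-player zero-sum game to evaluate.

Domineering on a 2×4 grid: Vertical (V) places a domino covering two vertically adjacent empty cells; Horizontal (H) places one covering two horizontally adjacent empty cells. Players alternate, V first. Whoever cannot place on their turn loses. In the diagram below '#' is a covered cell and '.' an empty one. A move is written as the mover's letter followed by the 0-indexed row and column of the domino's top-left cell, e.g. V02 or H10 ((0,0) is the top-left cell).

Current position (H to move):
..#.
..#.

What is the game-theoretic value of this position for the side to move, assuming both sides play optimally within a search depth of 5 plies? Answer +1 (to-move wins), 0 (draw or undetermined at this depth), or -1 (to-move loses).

value(..#./..#., H) = +1

ply 1, H at ..#./..#. | H00=+1→###./..#.*; H10=+1→..#./###.
ply 2, V at ###./..#. | V03=-1→####/..##*
ply 3, H at ####/..## | H10=+1→####/####*
ply 4: ####/#### is terminal -1 (V); from ..#./..#. depth 5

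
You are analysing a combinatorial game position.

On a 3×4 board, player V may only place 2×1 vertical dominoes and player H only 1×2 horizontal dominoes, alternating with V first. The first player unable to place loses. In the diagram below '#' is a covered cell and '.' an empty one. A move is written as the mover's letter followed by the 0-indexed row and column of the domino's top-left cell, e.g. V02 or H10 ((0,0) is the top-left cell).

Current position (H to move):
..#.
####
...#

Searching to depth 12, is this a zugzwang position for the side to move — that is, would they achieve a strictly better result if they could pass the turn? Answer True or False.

ply 1, H at ..#./####/...# | H00=+1→###./####/...#*; H20=+1→..#./####/##.#; H21=+1→..#./####/.###
ply 2: ###./####/...# is terminal -1 (V); from ..#./####/...# depth 12
if H skipped the turn, V would face:
~ ply 1: ..#./####/...# is terminal -1 (V); from ..#./####/...# depth 12
compare (H): move=+1 vs pass=+1

zugzwang(..#./####/...#, H) = False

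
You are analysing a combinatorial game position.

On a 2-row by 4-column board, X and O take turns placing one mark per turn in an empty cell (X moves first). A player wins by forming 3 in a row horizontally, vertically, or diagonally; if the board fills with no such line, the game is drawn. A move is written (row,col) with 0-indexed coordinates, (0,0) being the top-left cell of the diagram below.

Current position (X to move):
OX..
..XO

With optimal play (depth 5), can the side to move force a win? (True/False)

ply 1, X at OX../..XO | (0,2)=+0→OXX./..XO*; (0,3)=+0→OX.X/..XO; (1,0)=+0→OX../X.XO; (1,1)=+0→OX../.XXO
ply 2, O at OXX./..XO | (0,3)=+0→OXXO/..XO*; (1,0)=-1→OXX./O.XO; (1,1)=-1→OXX./.OXO
ply 3, X at OXXO/..XO | (1,0)=+0→OXXO/X.XO*; (1,1)=+0→OXXO/.XXO
ply 4, O at OXXO/X.XO | (1,1)=+0→OXXO/XOXO*
ply 5: OXXO/XOXO is terminal +0 (X); from OX../..XO depth 5

X winning at [OX../..XO]: False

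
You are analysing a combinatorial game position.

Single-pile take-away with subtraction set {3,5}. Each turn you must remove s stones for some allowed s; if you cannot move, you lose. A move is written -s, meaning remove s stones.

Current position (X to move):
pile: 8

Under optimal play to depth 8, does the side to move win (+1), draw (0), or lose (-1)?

value(8, X) = -1

p1 X@[8]: -3[5]-1* -5[3]-1
p2 O@[5]: -3[2]+1* -5[0]+1
p3 X@[2] terminal -1; root [8] d8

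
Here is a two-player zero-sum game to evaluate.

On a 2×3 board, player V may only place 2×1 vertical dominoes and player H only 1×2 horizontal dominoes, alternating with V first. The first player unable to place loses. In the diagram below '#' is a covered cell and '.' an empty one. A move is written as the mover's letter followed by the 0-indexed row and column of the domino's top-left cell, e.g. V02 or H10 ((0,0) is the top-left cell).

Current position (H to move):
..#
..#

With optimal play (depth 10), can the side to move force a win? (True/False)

ply 1, H at ..#/..# | H00=+1→###/..#*; H10=+1→..#/###
ply 2: ###/..# is terminal -1 (V); from ..#/..# depth 10

H winning at [..#/..#]: True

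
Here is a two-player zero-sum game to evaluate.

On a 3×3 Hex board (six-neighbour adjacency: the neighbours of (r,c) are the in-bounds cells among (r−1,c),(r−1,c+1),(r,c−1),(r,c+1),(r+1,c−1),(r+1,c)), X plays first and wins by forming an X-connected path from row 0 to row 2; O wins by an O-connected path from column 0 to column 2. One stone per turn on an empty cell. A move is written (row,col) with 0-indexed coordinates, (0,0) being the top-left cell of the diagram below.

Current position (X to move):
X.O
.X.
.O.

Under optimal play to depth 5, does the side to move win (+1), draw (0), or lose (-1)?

ply 1, X at X.O/.X./.O. | (0,1)=-1→XXO/.X./.O.; (1,0)=-1→X.O/XX./.O.; (1,2)=+1→X.O/.XX/.O.*; (2,0)=+1→X.O/.X./XO.; (2,2)=+1→X.O/.X./.OX
ply 2, O at X.O/.XX/.O. | (0,1)=-1→XOO/.XX/.O.*; (1,0)=-1→X.O/OXX/.O.; (2,0)=-1→X.O/.XX/OO.; (2,2)=-1→X.O/.XX/.OO
ply 3, X at XOO/.XX/.O. | (1,0)=+1→XOO/XXX/.O.*; (2,0)=-1→XOO/.XX/XO.; (2,2)=-1→XOO/.XX/.OX
ply 4, O at XOO/XXX/.O. | (2,0)=-1→XOO/XXX/OO.*; (2,2)=-1→XOO/XXX/.OO
ply 5, X at XOO/XXX/OO. | (2,2)=+1→XOO/XXX/OOX*
ply 6: XOO/XXX/OOX is terminal -1 (O); from X.O/.X./.O. depth 5

value(X.O/.X./.O., X) = +1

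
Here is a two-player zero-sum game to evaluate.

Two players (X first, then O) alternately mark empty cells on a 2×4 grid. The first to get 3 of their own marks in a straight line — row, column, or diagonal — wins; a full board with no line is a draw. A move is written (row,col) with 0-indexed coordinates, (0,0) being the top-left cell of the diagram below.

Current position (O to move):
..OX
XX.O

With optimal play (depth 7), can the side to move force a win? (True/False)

ply 1, O at ..OX/XX.O | (0,0)=-1→O.OX/XX.O; (0,1)=-1→.OOX/XX.O; (1,2)=+0→..OX/XXOO*
ply 2, X at ..OX/XXOO | (0,0)=+0→X.OX/XXOO*; (0,1)=+0→.XOX/XXOO
ply 3, O at X.OX/XXOO | (0,1)=+0→XOOX/XXOO*
ply 4: XOOX/XXOO is terminal +0 (X); from ..OX/XX.O depth 7

O winning at [..OX/XX.O]: False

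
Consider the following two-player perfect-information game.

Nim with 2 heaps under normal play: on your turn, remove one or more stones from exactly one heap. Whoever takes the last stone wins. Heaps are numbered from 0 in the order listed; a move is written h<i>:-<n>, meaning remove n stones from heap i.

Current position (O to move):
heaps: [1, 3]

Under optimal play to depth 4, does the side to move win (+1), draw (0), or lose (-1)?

value((1,3), O) = +1

ply 1, O at (1,3) | h0:-1=-1→(0,3); h1:-1=-1→(1,2); h1:-2=+1→(1,1)*; h1:-3=-1→(1,0)
ply 2, X at (1,1) | h0:-1=-1→(0,1)*; h1:-1=-1→(1,0)
ply 3, O at (0,1) | h1:-1=+1→(0,0)*
ply 4: (0,0) is terminal -1 (X); from (1,3) depth 4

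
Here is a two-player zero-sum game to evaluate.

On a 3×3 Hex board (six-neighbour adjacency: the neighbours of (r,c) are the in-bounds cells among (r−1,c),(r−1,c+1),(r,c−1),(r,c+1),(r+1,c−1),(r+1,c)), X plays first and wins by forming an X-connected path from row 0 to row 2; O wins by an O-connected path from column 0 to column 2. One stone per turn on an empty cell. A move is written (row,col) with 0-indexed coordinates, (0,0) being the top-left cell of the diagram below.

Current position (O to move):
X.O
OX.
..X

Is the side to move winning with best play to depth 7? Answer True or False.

ply 1, O at X.O/OX./..X | (0,1)=+1→XOO/OX./..X*; (1,2)=-1→X.O/OXO/..X; (2,0)=-1→X.O/OX./O.X; (2,1)=-1→X.O/OX./.OX
ply 2: XOO/OX./..X is terminal -1 (X); from X.O/OX./..X depth 7

O winning at [X.O/OX./..X]: True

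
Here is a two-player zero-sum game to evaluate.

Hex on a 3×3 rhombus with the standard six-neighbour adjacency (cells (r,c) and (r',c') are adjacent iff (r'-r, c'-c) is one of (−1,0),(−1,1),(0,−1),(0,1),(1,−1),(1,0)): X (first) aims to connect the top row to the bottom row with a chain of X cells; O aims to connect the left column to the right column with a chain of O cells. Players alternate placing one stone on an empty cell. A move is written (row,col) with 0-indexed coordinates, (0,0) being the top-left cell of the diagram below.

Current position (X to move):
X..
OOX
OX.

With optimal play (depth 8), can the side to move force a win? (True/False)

p1 X@[X../OOX/OX.]: (0,1)[XX./OOX/OX.]-1 (0,2)[X.X/OOX/OX.]+1* (2,2)[X../OOX/OXX]-1
p2 O@[X.X/OOX/OX.] terminal -1; root [X../OOX/OX.] d8

X winning at [X../OOX/OX.]: True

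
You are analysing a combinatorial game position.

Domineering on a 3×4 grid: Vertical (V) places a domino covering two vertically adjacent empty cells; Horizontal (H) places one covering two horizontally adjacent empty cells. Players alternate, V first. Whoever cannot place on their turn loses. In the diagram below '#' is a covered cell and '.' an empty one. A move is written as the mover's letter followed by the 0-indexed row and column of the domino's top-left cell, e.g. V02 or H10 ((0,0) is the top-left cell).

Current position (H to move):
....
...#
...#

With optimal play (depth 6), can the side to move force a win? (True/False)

H winning at [..../...#/...#]: True

[..../...#/...#] H move#1: H00:-1/##../...#/...#, H01:-1/.##./...#/...#, H02:-1/..##/...#/...#, H10:+1/..../##.#/...#*, H11:+1/..../.###/...#, H20:-1/..../...#/##.#, H21:-1/..../...#/.###
[..../##.#/...#] V move#2: V02:-1/..#./####/...#*, V12:-1/..../####/..##
[..#./####/...#] H move#3: H00:+1/###./####/...#*, H20:+1/..#./####/##.#, H21:+1/..#./####/.###
[###./####/...#] end (terminal -1, V#4); searched ..../...#/...# to 6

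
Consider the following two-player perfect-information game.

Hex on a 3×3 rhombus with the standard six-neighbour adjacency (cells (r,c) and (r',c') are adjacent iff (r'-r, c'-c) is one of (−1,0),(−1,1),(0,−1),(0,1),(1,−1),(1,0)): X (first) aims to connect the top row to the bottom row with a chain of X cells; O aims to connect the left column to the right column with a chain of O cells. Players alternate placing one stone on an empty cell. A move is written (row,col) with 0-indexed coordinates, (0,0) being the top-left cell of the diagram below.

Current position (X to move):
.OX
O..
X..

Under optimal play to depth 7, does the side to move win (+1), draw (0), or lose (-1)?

ply 1, X at .OX/O../X.. | (0,0)=+1→XOX/O../X..*; (1,1)=+1→.OX/OX./X..; (1,2)=+1→.OX/O.X/X..; (2,1)=+1→.OX/O../XX.; (2,2)=+1→.OX/O../X.X
ply 2, O at XOX/O../X.. | (1,1)=-1→XOX/OO./X..*; (1,2)=-1→XOX/O.O/X..; (2,1)=-1→XOX/O../XO.; (2,2)=-1→XOX/O../X.O
ply 3, X at XOX/OO./X.. | (1,2)=+1→XOX/OOX/X..*; (2,1)=-1→XOX/OO./XX.; (2,2)=-1→XOX/OO./X.X
ply 4, O at XOX/OOX/X.. | (2,1)=-1→XOX/OOX/XO.*; (2,2)=-1→XOX/OOX/X.O
ply 5, X at XOX/OOX/XO. | (2,2)=+1→XOX/OOX/XOX*
ply 6: XOX/OOX/XOX is terminal -1 (O); from .OX/O../X.. depth 7

value(.OX/O../X.., X) = +1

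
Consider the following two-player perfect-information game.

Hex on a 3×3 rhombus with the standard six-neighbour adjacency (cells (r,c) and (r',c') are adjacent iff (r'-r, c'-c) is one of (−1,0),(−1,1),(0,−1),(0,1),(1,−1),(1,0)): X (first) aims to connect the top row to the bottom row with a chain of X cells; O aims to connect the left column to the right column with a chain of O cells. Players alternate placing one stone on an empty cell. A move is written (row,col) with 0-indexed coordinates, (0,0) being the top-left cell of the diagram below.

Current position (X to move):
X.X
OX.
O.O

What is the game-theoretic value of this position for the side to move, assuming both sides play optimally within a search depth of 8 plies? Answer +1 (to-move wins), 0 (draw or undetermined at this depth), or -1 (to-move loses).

[X.X/OX./O.O] X move#1: (0,1):-1/XXX/OX./O.O, (1,2):-1/X.X/OXX/O.O, (2,1):+1/X.X/OX./OXO*
[X.X/OX./OXO] end (terminal -1, O#2); searched X.X/OX./O.O to 8

value(X.X/OX./O.O, X) = +1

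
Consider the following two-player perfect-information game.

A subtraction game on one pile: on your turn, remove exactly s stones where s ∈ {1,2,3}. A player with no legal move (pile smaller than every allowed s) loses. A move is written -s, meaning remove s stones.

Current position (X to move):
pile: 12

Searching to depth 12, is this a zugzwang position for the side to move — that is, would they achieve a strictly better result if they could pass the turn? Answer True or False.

zugzwang(12, X) = True

[12] X move#1: -1:-1/11*, -2:-1/10, -3:-1/9
[11] O move#2: -1:-1/10, -2:-1/9, -3:+1/8*
[8] X move#3: -1:-1/7*, -2:-1/6, -3:-1/5
[7] O move#4: -1:-1/6, -2:-1/5, -3:+1/4*
[4] X move#5: -1:-1/3*, -2:-1/2, -3:-1/1
[3] O move#6: -1:-1/2, -2:-1/1, -3:+1/0*
[0] end (terminal -1, X#7); searched 12 to 12
if X skipped the turn, O would face:
~ [12] O move#1: -1:-1/11*, -2:-1/10, -3:-1/9
~ [11] X move#2: -1:-1/10, -2:-1/9, -3:+1/8*
~ [8] O move#3: -1:-1/7*, -2:-1/6, -3:-1/5
~ [7] X move#4: -1:-1/6, -2:-1/5, -3:+1/4*
~ [4] O move#5: -1:-1/3*, -2:-1/2, -3:-1/1
~ [3] X move#6: -1:-1/2, -2:-1/1, -3:+1/0*
~ [0] end (terminal -1, O#7); searched 12 to 12
compare (X): move=-1 vs pass=+1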